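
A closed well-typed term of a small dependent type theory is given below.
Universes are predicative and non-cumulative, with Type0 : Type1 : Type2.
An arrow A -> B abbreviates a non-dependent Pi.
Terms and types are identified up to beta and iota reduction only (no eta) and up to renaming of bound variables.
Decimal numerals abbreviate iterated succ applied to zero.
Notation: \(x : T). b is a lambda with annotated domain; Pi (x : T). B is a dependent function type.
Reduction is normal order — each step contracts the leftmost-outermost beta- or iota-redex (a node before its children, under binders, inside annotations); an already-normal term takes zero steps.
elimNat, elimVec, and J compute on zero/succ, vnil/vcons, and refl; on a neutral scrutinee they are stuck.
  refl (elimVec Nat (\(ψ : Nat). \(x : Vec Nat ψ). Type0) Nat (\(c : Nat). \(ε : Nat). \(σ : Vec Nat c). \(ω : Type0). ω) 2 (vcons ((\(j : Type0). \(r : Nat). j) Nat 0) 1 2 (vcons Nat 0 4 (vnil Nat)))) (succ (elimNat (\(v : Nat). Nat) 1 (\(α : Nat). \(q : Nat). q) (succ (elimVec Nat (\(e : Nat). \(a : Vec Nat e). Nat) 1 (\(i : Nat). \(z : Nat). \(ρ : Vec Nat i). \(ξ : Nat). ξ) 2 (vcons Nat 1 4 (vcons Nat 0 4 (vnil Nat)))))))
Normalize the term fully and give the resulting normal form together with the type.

normal form:
  refl Nat 2
the term's type:
  Eq Nat 2 2
observation: the first redex contracted is an elimVec iota-redex; the normal form is reached in 29 normal-order steps.


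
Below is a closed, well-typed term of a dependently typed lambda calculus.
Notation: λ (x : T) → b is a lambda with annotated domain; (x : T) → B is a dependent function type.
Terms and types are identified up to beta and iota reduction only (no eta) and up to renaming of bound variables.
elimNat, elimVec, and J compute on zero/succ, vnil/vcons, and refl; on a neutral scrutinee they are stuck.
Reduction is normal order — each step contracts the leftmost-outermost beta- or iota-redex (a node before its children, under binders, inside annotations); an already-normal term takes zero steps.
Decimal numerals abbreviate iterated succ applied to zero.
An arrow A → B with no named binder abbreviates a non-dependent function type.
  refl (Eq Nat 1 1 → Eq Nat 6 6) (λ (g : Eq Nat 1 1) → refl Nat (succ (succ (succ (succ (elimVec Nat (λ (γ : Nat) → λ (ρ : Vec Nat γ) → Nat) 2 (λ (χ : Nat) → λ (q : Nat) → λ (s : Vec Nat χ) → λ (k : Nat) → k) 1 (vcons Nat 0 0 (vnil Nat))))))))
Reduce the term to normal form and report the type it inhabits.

reduced normal form:
  refl (Eq Nat 1 1 → Eq Nat 6 6) (λ (g : Eq Nat 1 1) → refl Nat 6)
the term's type:
  Eq (Eq Nat 1 1 → Eq Nat 6 6) (λ (g : Eq Nat 1 1) → refl Nat 6) (λ (γ : Eq Nat 1 1) → refl Nat 6)
observation: 6 normal-order steps normalize the term, beginning with an elimVec iota-redex.


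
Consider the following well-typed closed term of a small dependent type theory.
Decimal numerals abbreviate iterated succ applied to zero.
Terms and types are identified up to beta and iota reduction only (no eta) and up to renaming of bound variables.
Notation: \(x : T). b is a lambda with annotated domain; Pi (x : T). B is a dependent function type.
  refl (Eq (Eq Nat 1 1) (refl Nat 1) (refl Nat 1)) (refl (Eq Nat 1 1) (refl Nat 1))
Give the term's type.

type:
  Eq (Eq (Eq Nat 1 1) (refl Nat 1) (refl Nat 1)) (refl (Eq Nat 1 1) (refl Nat 1)) (refl (Eq Nat 1 1) (refl Nat 1))


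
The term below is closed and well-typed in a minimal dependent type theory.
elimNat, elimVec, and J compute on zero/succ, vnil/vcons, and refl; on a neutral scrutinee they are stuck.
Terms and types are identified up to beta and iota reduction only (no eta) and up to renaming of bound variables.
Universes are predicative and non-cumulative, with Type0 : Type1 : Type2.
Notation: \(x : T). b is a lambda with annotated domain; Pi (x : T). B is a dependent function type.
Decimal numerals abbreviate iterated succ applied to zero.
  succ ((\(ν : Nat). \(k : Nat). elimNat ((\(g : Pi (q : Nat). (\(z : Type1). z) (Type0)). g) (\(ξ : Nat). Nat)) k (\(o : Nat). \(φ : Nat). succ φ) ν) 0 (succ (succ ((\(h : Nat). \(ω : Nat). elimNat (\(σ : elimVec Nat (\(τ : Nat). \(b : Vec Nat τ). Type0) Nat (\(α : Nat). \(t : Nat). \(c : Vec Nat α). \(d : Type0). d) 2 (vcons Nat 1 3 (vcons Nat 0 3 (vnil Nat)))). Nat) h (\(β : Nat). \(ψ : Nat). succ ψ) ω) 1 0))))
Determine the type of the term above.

the term's type:
  Nat


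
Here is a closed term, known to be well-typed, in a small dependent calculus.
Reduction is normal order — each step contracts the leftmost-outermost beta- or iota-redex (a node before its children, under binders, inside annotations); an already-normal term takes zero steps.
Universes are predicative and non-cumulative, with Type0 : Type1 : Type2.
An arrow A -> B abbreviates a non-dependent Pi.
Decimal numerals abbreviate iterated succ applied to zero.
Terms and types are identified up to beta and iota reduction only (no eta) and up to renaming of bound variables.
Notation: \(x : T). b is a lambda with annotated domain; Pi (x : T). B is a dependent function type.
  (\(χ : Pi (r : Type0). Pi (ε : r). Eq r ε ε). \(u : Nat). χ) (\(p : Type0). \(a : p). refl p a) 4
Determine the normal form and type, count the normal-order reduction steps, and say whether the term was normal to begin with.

reduced normal form:
  \(χ : Type0). \(r : χ). refl χ r
type:
  Pi (χ : Type0). Pi (r : χ). Eq χ r r
steps to reach normal form (normal order): 2
started in normal form: no
first contracted redex: a beta-redex


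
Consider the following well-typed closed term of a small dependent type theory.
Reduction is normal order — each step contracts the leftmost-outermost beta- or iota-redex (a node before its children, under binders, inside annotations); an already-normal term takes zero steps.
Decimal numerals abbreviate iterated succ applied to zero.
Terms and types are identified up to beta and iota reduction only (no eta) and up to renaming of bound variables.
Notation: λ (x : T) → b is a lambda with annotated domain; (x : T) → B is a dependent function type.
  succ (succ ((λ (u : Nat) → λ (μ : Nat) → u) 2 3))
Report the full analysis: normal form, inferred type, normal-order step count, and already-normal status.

normal form:
  4
type:
  Nat
reduction steps (normal order): 2
term was already normal: no
first contracted redex: a beta-redex


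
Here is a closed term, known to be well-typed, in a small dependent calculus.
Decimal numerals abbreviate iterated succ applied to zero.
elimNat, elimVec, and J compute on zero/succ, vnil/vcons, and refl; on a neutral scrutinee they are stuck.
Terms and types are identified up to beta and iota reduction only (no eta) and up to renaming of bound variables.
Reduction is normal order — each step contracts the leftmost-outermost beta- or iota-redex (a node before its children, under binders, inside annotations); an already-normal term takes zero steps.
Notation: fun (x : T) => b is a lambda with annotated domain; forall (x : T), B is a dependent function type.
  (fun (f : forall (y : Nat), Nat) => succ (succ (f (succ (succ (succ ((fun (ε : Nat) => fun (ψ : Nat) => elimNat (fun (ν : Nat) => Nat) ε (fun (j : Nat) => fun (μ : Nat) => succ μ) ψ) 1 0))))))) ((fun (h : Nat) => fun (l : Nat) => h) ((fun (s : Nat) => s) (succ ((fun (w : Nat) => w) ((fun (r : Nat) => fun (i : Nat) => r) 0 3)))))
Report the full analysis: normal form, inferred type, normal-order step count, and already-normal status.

reduced normal form:
  3
inferred type:
  Nat
normal-order step count: 7
started in normal form: no
first redex: a beta-redex


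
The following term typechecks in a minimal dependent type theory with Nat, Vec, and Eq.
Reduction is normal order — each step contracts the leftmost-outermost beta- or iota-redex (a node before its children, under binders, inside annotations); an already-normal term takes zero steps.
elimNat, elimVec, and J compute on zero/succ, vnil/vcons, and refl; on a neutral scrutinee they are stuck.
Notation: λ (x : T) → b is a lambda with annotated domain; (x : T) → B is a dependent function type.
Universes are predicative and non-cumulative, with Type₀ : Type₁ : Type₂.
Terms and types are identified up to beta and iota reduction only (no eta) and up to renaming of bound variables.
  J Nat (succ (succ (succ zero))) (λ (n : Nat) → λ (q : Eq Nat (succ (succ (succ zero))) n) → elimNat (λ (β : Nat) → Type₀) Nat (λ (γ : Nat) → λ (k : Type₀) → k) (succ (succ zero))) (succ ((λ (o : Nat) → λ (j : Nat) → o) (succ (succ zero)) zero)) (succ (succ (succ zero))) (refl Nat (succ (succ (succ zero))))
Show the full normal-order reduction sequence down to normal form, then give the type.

normal-order reduction:
  J Nat (succ (succ (succ zero))) (λ (n : Nat) → λ (q : Eq Nat (succ (succ (succ zero))) n) → elimNat (λ (β : Nat) → Type₀) Nat (λ (γ : Nat) → λ (k : Type₀) → k) (succ (succ zero))) (succ ((λ (o : Nat) → λ (j : Nat) → o) (succ (succ zero)) zero)) (succ (succ (succ zero))) (refl Nat (succ (succ (succ zero))))
  ~> succ ((λ (n : Nat) → λ (q : Nat) → n) (succ (succ zero)) zero)
  ~> succ ((λ (n : Nat) → succ (succ zero)) zero)
  ~> succ (succ (succ zero))
inferred type:
  Nat


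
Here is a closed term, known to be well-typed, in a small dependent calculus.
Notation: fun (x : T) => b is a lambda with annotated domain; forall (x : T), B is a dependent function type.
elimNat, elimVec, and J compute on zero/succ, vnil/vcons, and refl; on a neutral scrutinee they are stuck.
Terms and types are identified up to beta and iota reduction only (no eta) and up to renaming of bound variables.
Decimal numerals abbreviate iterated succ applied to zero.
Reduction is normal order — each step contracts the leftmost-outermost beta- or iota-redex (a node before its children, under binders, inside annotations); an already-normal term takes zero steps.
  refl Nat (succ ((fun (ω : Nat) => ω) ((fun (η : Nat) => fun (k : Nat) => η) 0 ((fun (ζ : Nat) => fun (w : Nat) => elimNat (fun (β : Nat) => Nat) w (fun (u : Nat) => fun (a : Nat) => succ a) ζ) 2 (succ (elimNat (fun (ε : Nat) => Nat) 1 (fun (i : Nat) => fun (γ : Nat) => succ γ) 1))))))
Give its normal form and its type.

reduced normal form:
  refl Nat 1
type:
  Eq Nat 1 1


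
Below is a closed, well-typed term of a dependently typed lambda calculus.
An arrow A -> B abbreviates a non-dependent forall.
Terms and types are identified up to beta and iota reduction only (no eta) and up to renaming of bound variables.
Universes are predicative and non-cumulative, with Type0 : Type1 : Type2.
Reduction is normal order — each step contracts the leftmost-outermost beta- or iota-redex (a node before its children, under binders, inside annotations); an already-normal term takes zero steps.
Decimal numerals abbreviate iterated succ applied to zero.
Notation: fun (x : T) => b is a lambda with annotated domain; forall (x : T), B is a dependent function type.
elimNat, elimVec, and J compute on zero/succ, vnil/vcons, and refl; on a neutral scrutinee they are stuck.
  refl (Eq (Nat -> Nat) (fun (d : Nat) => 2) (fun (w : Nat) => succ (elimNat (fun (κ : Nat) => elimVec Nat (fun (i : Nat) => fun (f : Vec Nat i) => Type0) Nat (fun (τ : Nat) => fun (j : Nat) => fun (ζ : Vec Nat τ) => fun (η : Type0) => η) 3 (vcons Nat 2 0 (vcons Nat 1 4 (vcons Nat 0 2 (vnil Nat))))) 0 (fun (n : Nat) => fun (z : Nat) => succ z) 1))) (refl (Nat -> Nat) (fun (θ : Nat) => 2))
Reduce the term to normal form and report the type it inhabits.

reduced normal form:
  refl (Eq (Nat -> Nat) (fun (d : Nat) => 2) (fun (w : Nat) => 2)) (refl (Nat -> Nat) (fun (κ : Nat) => 2))
inferred type:
  Eq (Eq (Nat -> Nat) (fun (d : Nat) => 2) (fun (w : Nat) => 2)) (refl (Nat -> Nat) (fun (κ : Nat) => 2)) (refl (Nat -> Nat) (fun (i : Nat) => 2))


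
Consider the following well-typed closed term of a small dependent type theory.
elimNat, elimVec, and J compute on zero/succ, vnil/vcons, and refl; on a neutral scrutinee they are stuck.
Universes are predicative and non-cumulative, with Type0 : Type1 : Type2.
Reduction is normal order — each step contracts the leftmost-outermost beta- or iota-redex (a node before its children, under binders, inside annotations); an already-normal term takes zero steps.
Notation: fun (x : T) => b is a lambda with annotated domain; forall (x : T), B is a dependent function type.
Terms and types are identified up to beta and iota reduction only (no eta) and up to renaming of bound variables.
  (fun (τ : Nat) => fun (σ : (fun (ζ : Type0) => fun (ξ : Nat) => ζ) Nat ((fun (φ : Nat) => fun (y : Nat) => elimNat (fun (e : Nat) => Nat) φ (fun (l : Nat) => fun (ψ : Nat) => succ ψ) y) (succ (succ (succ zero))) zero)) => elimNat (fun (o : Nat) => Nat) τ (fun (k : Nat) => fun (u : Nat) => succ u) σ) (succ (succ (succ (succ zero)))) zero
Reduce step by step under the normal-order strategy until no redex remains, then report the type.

reduction (normal order):
  (fun (τ : Nat) => fun (σ : (fun (ζ : Type0) => fun (ξ : Nat) => ζ) Nat ((fun (φ : Nat) => fun (y : Nat) => elimNat (fun (e : Nat) => Nat) φ (fun (l : Nat) => fun (ψ : Nat) => succ ψ) y) (succ (succ (succ zero))) zero)) => elimNat (fun (o : Nat) => Nat) τ (fun (k : Nat) => fun (u : Nat) => succ u) σ) (succ (succ (succ (succ zero)))) zero
  ~> (fun (τ : (fun (σ : Type0) => fun (ζ : Nat) => σ) Nat ((fun (ξ : Nat) => fun (φ : Nat) => elimNat (fun (y : Nat) => Nat) ξ (fun (e : Nat) => fun (l : Nat) => succ l) φ) (succ (succ (succ zero))) zero)) => elimNat (fun (ψ : Nat) => Nat) (succ (succ (succ (succ zero)))) (fun (o : Nat) => fun (k : Nat) => succ k) τ) zero
  ~> elimNat (fun (τ : Nat) => Nat) (succ (succ (succ (succ zero)))) (fun (σ : Nat) => fun (ζ : Nat) => succ ζ) zero
  ~> succ (succ (succ (succ zero)))
type:
  Nat


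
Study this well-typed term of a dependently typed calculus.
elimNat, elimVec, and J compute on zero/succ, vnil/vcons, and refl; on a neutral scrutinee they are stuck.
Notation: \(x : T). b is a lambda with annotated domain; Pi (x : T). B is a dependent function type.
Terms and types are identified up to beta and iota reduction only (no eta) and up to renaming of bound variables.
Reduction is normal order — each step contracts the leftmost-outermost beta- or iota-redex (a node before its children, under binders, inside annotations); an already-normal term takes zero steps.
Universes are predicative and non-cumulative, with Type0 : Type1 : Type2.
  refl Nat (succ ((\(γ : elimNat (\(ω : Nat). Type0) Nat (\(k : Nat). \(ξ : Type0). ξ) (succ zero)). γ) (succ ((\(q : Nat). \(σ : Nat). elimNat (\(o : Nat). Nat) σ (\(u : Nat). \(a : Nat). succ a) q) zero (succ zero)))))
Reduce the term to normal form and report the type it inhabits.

resulting normal form:
  refl Nat (succ (succ (succ zero)))
inferred type:
  Eq Nat (succ (succ (succ zero))) (succ (succ (succ zero)))
observation: the term reaches its normal form after 4 normal-order steps.


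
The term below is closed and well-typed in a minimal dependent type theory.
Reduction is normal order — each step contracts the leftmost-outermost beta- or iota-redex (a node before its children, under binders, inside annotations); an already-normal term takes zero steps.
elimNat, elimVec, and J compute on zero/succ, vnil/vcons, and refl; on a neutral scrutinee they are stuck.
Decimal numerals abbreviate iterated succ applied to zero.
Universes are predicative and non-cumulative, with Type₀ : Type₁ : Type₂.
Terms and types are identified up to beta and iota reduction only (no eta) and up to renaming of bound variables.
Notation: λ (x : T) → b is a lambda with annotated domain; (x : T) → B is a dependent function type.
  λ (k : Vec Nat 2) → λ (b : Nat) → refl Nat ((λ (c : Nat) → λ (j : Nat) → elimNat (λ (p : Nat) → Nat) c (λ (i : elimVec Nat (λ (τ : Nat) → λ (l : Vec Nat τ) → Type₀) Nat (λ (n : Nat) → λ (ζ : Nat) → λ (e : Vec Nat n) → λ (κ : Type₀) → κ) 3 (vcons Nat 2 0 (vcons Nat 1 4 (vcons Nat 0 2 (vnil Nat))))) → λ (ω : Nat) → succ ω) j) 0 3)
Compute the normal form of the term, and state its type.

resulting normal form:
  λ (k : Vec Nat 2) → λ (b : Nat) → refl Nat 3
inferred type:
  (k : Vec Nat 2) → (b : Nat) → Eq Nat 3 3


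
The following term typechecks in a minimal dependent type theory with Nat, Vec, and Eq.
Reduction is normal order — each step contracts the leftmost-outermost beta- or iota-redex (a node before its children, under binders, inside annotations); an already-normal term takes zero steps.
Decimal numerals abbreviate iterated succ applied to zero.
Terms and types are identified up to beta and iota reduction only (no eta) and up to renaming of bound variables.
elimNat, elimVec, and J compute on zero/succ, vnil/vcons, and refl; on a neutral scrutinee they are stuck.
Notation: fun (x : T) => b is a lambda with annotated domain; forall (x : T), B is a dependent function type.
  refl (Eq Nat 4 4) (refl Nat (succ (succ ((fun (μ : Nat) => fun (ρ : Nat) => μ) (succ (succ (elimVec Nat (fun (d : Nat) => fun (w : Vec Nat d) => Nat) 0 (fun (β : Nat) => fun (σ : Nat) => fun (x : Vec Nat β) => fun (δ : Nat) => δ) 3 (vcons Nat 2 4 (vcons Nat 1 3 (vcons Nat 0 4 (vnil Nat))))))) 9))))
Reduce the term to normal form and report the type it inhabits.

resulting normal form:
  refl (Eq Nat 4 4) (refl Nat 4)
the term's type:
  Eq (Eq Nat 4 4) (refl Nat 4) (refl Nat 4)


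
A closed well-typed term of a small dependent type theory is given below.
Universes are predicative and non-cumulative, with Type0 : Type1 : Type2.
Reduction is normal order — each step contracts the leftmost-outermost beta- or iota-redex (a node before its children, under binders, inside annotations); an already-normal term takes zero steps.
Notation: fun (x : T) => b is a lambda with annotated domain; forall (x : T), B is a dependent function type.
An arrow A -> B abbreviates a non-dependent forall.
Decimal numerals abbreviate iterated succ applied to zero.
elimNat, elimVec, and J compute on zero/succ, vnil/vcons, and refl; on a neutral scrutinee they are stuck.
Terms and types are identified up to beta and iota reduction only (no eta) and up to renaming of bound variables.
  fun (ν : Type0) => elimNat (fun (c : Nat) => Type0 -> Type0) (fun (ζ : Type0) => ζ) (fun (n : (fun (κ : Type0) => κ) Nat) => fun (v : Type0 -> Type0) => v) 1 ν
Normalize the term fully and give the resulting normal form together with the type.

reduced normal form:
  fun (ν : Type0) => ν
the term's type:
  Type0 -> Type0
observation: 5 normal-order steps separate the term from its normal form.


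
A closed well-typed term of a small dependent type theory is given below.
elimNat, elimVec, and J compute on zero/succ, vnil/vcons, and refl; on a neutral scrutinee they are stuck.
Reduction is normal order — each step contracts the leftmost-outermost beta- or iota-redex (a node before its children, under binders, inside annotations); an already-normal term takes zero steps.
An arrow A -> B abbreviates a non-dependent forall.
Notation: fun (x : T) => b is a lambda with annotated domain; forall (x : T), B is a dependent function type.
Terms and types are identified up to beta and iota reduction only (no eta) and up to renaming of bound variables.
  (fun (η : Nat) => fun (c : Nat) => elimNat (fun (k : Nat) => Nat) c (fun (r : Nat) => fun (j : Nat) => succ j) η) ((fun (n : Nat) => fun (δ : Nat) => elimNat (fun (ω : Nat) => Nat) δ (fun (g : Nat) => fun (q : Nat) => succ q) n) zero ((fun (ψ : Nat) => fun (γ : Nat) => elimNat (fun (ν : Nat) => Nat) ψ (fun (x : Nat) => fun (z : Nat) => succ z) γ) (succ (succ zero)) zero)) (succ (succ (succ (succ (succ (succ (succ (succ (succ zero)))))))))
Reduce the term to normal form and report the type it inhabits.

resulting normal form:
  succ (succ (succ (succ (succ (succ (succ (succ (succ (succ (succ zero))))))))))
inferred type:
  Nat
observation: reduction starts at a beta-redex, and 15 normal-order steps reach the normal form.


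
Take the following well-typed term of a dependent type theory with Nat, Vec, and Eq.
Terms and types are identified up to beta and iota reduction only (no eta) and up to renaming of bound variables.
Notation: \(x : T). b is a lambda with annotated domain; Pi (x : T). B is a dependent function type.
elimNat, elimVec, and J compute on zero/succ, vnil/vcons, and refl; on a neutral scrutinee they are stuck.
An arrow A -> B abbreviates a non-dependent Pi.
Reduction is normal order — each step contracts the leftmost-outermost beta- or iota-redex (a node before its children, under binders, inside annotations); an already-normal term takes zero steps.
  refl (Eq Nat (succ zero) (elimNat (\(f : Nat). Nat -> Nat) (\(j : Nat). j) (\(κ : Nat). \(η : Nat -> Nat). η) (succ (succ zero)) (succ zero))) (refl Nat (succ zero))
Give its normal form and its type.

resulting normal form:
  refl (Eq Nat (succ zero) (succ zero)) (refl Nat (succ zero))
inferred type:
  Eq (Eq Nat (succ zero) (succ zero)) (refl Nat (succ zero)) (refl Nat (succ zero))


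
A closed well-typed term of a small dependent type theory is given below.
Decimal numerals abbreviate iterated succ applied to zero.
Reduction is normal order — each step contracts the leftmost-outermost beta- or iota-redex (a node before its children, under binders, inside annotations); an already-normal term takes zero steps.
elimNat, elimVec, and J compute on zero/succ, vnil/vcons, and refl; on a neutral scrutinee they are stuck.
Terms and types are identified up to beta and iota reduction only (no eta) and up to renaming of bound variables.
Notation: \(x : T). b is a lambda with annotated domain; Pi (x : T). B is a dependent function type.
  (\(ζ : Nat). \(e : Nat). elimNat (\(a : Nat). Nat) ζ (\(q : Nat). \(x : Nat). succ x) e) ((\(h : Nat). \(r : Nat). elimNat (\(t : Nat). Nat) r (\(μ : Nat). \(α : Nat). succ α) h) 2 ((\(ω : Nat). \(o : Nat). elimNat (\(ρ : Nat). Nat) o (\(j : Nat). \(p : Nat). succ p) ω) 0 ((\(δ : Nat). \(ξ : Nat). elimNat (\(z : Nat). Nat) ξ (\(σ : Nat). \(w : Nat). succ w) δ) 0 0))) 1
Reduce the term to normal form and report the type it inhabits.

normal form:
  3
type:
  Nat
observation: the leftmost-outermost redex is a beta-redex, and normalization takes 21 steps.


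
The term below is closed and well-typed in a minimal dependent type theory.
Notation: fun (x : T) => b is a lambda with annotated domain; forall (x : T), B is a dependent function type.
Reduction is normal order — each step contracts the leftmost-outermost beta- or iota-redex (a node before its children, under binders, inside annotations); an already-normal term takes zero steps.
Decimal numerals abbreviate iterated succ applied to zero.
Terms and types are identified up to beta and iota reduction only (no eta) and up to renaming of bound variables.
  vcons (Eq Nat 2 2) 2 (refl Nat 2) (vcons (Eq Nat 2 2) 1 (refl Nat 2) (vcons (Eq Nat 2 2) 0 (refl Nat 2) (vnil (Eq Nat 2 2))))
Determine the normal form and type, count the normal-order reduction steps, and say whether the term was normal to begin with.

normal form:
  vcons (Eq Nat 2 2) 2 (refl Nat 2) (vcons (Eq Nat 2 2) 1 (refl Nat 2) (vcons (Eq Nat 2 2) 0 (refl Nat 2) (vnil (Eq Nat 2 2))))
type:
  Vec (Eq Nat 2 2) 3
steps to reach normal form (normal order): 0
term was already normal: yes


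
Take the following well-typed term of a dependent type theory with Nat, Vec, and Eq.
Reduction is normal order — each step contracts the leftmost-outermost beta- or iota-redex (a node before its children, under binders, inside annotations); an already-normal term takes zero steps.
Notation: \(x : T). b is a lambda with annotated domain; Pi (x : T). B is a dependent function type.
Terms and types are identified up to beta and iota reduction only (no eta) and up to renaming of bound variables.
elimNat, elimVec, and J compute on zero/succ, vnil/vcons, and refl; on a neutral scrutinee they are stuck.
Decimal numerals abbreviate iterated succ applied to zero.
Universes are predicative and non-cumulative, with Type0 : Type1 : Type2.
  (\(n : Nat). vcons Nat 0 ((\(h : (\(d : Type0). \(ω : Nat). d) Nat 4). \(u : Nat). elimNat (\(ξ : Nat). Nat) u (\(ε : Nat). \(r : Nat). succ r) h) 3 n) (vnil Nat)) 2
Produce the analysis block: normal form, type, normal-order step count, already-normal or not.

resulting normal form:
  vcons Nat 0 5 (vnil Nat)
the term's type:
  Vec Nat 1
normal-order step count: 13
already normal: no
first redex: a beta-redex


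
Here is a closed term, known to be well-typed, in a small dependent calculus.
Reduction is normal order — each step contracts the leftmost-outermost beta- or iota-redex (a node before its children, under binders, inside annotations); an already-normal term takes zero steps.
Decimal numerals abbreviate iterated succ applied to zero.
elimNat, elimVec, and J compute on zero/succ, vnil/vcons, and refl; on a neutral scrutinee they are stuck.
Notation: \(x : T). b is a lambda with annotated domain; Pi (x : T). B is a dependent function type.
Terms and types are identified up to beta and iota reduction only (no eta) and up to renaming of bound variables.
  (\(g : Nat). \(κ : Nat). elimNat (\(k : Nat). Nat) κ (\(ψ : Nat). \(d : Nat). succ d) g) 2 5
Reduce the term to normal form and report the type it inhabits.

resulting normal form:
  7
type:
  Nat


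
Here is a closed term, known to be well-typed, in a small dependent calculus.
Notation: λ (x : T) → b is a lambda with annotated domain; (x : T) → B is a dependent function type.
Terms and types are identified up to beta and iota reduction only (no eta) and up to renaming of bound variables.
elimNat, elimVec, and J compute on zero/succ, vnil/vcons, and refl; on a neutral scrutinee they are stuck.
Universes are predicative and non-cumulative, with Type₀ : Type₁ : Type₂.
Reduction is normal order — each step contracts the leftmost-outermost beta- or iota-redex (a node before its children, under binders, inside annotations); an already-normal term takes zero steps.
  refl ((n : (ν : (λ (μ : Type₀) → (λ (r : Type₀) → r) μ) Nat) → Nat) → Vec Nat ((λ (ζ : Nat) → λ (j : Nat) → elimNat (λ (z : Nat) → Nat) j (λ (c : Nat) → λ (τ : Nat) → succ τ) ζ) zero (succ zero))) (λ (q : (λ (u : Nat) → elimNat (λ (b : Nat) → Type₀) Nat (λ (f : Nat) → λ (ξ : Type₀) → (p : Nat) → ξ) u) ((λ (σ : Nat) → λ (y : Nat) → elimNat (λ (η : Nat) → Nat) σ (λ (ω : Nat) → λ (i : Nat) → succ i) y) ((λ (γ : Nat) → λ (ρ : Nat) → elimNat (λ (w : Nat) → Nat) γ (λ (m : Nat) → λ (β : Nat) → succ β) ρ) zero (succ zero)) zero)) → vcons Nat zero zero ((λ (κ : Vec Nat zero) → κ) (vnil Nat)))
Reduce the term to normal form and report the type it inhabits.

reduced normal form:
  refl ((n : (ν : Nat) → Nat) → Vec Nat (succ zero)) (λ (μ : (r : Nat) → Nat) → vcons Nat zero zero (vnil Nat))
the term's type:
  Eq ((n : (ν : Nat) → Nat) → Vec Nat (succ zero)) (λ (μ : (r : Nat) → Nat) → vcons Nat zero zero (vnil Nat)) (λ (ζ : (j : Nat) → Nat) → vcons Nat zero zero (vnil Nat))
observation: the term reaches its normal form after 20 normal-order steps.


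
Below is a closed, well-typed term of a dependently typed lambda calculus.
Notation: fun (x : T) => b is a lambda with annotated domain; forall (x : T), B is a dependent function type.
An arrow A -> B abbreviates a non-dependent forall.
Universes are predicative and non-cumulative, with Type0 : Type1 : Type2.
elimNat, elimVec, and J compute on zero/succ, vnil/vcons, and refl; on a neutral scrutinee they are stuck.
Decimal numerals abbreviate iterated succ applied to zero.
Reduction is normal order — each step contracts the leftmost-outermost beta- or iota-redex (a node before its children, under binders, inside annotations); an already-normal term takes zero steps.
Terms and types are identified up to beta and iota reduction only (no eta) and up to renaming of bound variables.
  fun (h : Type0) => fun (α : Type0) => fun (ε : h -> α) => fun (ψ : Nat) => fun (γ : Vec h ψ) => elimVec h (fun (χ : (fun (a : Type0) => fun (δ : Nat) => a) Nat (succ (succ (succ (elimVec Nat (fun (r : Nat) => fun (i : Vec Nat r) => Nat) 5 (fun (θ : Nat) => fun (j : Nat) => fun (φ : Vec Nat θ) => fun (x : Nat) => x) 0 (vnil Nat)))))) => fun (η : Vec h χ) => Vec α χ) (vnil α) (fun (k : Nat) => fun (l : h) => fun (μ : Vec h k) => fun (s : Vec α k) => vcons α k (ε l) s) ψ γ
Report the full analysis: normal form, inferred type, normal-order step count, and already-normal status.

reduced normal form:
  fun (h : Type0) => fun (α : Type0) => fun (ε : h -> α) => fun (ψ : Nat) => fun (γ : Vec h ψ) => elimVec h (fun (χ : Nat) => fun (a : Vec h χ) => Vec α χ) (vnil α) (fun (δ : Nat) => fun (r : h) => fun (i : Vec h δ) => fun (θ : Vec α δ) => vcons α δ (ε r) θ) ψ γ
type:
  forall (h : Type0), forall (α : Type0), (h -> α) -> forall (ε : Nat), Vec h ε -> Vec α ε
steps to reach normal form (normal order): 2
started in normal form: no
first contracted redex: a beta-redex


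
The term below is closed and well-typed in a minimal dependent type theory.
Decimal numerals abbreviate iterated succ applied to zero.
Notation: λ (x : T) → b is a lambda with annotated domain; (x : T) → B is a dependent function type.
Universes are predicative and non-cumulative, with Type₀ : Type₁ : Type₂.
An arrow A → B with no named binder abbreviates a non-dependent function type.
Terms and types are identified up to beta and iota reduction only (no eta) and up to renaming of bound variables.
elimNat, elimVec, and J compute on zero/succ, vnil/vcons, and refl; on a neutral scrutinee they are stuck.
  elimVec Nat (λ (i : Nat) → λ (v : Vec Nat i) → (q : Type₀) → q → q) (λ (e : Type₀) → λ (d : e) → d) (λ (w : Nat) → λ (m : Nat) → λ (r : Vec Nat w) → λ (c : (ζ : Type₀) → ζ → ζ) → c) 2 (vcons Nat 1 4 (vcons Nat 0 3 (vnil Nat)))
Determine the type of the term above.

inferred type:
  (i : Type₀) → i → i


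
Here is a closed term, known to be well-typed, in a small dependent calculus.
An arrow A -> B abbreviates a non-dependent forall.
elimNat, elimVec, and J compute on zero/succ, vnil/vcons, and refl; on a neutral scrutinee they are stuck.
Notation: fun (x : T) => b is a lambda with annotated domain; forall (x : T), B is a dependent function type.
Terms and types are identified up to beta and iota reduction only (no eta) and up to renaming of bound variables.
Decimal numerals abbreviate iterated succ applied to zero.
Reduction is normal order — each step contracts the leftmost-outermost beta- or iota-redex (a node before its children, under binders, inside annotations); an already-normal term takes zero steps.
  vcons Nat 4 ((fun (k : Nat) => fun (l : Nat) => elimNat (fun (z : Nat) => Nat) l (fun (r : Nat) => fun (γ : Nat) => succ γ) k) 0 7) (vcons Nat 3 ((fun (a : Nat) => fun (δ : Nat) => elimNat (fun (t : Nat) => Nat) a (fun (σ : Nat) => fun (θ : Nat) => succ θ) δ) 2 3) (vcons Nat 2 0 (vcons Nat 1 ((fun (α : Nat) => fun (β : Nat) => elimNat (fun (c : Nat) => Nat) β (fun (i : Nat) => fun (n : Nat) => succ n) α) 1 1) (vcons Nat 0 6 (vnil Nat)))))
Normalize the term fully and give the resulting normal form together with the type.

resulting normal form:
  vcons Nat 4 7 (vcons Nat 3 5 (vcons Nat 2 0 (vcons Nat 1 2 (vcons Nat 0 6 (vnil Nat)))))
the term's type:
  Vec Nat 5


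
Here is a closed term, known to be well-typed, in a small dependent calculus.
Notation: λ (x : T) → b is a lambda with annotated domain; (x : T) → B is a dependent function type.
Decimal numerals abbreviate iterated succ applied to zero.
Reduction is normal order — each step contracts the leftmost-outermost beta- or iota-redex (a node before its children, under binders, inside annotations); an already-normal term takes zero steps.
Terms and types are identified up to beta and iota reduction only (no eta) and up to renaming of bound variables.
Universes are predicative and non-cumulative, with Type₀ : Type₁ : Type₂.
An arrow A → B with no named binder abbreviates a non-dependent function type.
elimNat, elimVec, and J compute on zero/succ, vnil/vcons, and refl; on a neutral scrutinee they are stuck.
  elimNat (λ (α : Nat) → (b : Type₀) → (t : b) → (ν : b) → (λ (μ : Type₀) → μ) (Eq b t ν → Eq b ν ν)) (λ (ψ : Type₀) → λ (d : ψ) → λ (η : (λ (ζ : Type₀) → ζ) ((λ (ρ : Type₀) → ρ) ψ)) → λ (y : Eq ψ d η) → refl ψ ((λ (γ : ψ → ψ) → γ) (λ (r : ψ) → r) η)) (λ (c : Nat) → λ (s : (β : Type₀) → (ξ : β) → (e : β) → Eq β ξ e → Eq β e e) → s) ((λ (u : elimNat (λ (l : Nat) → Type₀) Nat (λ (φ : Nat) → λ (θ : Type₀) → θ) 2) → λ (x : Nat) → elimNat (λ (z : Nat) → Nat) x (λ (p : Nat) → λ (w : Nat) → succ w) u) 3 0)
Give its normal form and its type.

reduced normal form:
  λ (α : Type₀) → λ (b : α) → λ (t : α) → λ (ν : Eq α b t) → refl α t
type:
  (α : Type₀) → (b : α) → (t : α) → Eq α b t → Eq α t t
observation: the term reaches its normal form after 27 normal-order steps.


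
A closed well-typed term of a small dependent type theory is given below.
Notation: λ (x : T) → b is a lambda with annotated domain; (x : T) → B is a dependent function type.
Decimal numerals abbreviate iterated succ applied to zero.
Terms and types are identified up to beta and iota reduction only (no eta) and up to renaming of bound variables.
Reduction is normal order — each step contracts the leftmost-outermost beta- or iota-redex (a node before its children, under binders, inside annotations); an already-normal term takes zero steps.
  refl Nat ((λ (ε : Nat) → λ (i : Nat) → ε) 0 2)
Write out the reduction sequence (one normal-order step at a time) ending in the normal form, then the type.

normal-order reduction:
  refl Nat ((λ (ε : Nat) → λ (i : Nat) → ε) 0 2)
  ~> refl Nat ((λ (ε : Nat) → 0) 2)
  ~> refl Nat 0
type:
  Eq Nat 0 0


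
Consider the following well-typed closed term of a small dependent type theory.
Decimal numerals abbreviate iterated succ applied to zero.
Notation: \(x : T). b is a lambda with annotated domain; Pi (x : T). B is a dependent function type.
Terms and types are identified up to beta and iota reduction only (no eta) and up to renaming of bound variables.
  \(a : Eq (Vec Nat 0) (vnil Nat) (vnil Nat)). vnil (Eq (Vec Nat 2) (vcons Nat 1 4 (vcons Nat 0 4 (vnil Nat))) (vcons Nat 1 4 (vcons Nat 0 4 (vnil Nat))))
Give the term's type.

the term's type:
  Pi (a : Eq (Vec Nat 0) (vnil Nat) (vnil Nat)). Vec (Eq (Vec Nat 2) (vcons Nat 1 4 (vcons Nat 0 4 (vnil Nat))) (vcons Nat 1 4 (vcons Nat 0 4 (vnil Nat)))) 0


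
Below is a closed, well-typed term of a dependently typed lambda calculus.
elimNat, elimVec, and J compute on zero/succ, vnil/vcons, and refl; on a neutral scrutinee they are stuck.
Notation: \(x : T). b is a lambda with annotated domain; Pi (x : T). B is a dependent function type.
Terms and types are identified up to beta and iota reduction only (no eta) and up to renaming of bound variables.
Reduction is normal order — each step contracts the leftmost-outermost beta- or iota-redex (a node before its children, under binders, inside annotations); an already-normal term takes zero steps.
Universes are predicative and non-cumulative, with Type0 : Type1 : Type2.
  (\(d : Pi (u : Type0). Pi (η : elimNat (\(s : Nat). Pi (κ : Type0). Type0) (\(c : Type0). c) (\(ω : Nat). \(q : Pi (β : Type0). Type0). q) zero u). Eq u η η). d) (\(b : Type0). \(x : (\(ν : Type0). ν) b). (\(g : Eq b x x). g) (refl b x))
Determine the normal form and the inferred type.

reduced normal form:
  \(d : Type0). \(u : d). refl d u
the term's type:
  Pi (d : Type0). Pi (u : d). Eq d u u
observation: 3 normal-order steps normalize the term, beginning with a beta-redex.


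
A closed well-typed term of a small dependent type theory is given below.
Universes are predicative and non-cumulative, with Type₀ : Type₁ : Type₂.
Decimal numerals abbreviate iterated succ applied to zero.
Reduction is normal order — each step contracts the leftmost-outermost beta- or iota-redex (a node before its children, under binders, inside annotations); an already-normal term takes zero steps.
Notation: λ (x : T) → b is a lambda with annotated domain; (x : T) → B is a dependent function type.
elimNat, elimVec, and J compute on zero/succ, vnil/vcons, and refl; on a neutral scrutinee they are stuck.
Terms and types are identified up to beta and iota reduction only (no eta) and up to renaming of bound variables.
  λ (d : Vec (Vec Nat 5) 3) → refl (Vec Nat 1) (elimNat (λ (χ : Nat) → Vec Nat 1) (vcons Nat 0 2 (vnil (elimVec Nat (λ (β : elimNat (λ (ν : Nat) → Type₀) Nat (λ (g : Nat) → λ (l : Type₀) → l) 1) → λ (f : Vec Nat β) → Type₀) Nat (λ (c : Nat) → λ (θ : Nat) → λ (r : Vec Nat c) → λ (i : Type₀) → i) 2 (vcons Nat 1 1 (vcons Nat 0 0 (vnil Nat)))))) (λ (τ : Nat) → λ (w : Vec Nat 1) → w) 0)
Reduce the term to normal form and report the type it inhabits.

reduced normal form:
  λ (d : Vec (Vec Nat 5) 3) → refl (Vec Nat 1) (vcons Nat 0 2 (vnil Nat))
type:
  (d : Vec (Vec Nat 5) 3) → Eq (Vec Nat 1) (vcons Nat 0 2 (vnil Nat)) (vcons Nat 0 2 (vnil Nat))


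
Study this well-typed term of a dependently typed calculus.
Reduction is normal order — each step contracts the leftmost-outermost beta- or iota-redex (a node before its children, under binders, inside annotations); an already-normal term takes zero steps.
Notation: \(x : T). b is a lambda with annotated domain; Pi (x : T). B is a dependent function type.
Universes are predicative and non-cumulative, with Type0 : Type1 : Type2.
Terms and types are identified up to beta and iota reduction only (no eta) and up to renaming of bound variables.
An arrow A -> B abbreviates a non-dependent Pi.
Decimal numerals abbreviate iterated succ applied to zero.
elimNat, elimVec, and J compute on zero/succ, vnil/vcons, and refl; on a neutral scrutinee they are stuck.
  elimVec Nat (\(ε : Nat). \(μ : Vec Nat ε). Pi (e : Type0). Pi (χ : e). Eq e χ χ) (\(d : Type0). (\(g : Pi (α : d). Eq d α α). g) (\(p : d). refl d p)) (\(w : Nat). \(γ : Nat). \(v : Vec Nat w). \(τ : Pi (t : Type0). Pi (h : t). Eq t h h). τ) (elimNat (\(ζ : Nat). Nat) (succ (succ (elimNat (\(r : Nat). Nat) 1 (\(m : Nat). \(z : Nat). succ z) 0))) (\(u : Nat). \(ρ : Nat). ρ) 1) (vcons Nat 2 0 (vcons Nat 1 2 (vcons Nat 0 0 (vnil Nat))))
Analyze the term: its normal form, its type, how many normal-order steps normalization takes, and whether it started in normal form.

resulting normal form:
  \(ε : Type0). \(μ : ε). refl ε μ
inferred type:
  Pi (ε : Type0). Pi (μ : ε). Eq ε μ μ
normal-order step count: 17
started in normal form: no
first contracted redex: an elimVec iota-redex


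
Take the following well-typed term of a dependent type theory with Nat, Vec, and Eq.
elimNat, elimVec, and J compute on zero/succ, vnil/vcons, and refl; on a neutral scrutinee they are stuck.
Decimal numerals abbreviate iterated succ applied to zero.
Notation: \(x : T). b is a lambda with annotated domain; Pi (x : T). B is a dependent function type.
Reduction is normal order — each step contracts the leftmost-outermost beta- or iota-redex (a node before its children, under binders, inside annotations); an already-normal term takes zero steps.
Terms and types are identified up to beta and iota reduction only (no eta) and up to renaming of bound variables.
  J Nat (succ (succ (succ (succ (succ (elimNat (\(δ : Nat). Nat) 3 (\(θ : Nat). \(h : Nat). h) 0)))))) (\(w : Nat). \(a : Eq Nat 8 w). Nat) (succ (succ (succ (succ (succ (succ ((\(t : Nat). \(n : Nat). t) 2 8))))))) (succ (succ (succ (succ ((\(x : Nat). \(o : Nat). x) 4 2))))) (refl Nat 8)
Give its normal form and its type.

resulting normal form:
  8
the term's type:
  Nat


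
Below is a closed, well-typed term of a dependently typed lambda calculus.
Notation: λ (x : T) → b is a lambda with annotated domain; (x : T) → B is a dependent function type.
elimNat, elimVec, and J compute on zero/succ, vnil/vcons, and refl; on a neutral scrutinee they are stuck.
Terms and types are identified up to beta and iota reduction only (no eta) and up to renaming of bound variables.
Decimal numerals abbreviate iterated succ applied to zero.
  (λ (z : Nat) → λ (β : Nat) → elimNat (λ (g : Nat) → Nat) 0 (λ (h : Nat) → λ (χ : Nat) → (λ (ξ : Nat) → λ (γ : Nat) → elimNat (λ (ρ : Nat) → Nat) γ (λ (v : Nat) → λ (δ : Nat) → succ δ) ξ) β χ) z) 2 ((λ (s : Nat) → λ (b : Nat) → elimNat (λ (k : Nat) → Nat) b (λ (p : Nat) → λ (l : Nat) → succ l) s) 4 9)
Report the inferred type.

type:
  Nat
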